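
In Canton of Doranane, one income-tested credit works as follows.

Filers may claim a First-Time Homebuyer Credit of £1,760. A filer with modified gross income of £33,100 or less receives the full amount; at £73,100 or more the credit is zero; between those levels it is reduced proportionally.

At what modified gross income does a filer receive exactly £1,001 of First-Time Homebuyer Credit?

£50,350

£1,001 is 1,001/1,760 of the full £1,760, so 759/1,760 of the £40,000 range has been used: income = £33,100 + £40,000 × 759/1,760 = £50,350.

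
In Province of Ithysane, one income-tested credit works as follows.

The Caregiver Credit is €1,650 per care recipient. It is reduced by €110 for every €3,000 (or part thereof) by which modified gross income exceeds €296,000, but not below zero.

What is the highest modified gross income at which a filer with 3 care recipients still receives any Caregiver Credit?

Full credit = 3 × €1,650 = €4,950.
After 44 increments the reduction is 44 × €110 = €4,840, leaving €110; one more increment wipes it out. Increment 44 ends at excess 44 × €3,000 = €132,000, so the highest qualifying income is €296,000 + €132,000 = €428,000.

€428,000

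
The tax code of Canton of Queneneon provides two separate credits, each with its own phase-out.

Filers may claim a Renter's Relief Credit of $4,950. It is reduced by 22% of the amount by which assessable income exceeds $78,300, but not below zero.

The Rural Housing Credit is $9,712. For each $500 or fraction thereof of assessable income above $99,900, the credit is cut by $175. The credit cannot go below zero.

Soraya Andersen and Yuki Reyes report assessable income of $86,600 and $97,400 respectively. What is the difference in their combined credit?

Soraya ($86,600): Renter's Relief Credit: 22% of the $8,300 excess over $78,300 is $1,826; credit = $4,950 − $1,826 = $3,124. Rural Housing Credit: $86,600 is at or below the $99,900 threshold, so the full $9,712 applies. total $3,124 + $9,712 = $12,836
Yuki ($97,400): Renter's Relief Credit: 22% of the $19,100 excess over $78,300 is $4,202; credit = $4,950 − $4,202 = $748. Rural Housing Credit: $97,400 is at or below the $99,900 threshold, so the full $9,712 applies. total $748 + $9,712 = $10,460
Difference: |$12,836 − $10,460| = $2,376.

$2,376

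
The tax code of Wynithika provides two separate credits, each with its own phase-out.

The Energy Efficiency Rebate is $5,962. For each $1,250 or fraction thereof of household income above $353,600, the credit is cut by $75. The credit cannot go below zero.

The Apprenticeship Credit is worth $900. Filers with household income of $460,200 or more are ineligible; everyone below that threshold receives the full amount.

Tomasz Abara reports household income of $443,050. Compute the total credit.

Energy Efficiency Rebate: income exceeds $353,600 by $89,450, which is 72 full-or-partial $1,250 increments; reduction = 72 × $75 = $5,400, leaving $562.
Apprenticeship Credit: $443,050 is below the $460,200 cutoff, so the full $900 applies.
Total: $562 + $900 = $1,462.

$1,462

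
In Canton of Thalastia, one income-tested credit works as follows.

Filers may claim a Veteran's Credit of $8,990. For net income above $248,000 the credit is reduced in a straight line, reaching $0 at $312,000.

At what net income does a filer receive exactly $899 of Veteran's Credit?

$899 is 899/8,990 of the full $8,990, so 8,091/8,990 of the $64,000 range has been used: income = $248,000 + $64,000 × 8,091/8,990 = $305,600.

$305,600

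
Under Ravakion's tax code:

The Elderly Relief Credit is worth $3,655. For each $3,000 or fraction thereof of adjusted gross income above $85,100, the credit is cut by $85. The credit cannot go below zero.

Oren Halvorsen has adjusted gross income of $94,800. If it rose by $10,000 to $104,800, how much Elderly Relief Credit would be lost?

At $94,800 — income exceeds $85,100 by $9,700, which is 4 full-or-partial $3,000 increments; reduction = 4 × $85 = $340, leaving $3,315.
At $104,800 — income exceeds $85,100 by $19,700, which is 7 full-or-partial $3,000 increments; reduction = 7 × $85 = $595, leaving $3,060.
Lost: $3,315 − $3,060 = $255.

$255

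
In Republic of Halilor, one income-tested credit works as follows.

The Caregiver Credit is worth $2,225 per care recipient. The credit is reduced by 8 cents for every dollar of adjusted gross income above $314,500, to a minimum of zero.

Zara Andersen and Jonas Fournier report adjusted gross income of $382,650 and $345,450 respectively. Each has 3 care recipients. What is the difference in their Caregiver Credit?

Zara ($382,650): Caregiver Credit: base = 3 × $2,225 = $6,675. 8% of the $68,150 excess over $314,500 is $5,452; credit = $6,675 − $5,452 = $1,223.
Jonas ($345,450): Caregiver Credit: base = 3 × $2,225 = $6,675. 8% of the $30,950 excess over $314,500 is $2,476; credit = $6,675 − $2,476 = $4,199.
Difference: |$1,223 − $4,199| = $2,976.

$2,976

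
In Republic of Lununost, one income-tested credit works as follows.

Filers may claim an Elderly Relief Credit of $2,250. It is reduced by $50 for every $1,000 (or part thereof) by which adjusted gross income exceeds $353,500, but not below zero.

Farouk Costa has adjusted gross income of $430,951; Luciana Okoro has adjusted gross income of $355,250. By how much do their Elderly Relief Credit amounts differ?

Farouk ($430,951): Elderly Relief Credit: income exceeds $353,500 by $77,451 → 78 increments × $50 = $3,900 ≥ base, so the credit is $0.
Luciana ($355,250): Elderly Relief Credit: income exceeds $353,500 by $1,750, which is 2 full-or-partial $1,000 increments; reduction = 2 × $50 = $100, leaving $2,150.
Difference: |$0 − $2,150| = $2,150.

$2,150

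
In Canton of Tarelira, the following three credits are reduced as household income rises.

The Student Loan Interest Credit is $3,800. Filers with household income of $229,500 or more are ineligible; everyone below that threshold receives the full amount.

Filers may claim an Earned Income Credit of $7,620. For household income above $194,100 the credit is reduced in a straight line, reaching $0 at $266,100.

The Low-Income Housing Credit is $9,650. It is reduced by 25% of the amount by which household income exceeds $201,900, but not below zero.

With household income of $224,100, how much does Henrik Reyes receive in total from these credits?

Student Loan Interest Credit: $224,100 is below the $229,500 cutoff, so the full $3,800 applies.
Earned Income Credit: $224,100 is $30,000 into a $72,000 phase-out range, leaving 42,000/72,000 of the credit: $7,620 × 42,000/72,000 = $4,445.
Low-Income Housing Credit: 25% of the $22,200 excess over $201,900 is $5,550; credit = $9,650 − $5,550 = $4,100.
Total: $3,800 + $4,445 + $4,100 = $12,345.

$12,345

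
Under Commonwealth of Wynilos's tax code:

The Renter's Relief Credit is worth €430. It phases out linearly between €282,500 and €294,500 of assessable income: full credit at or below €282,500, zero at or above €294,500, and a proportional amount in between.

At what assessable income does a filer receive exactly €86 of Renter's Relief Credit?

€86 is 86/430 of the full €430, so 344/430 of the €12,000 range has been used: income = €282,500 + €12,000 × 344/430 = €292,100.

€292,100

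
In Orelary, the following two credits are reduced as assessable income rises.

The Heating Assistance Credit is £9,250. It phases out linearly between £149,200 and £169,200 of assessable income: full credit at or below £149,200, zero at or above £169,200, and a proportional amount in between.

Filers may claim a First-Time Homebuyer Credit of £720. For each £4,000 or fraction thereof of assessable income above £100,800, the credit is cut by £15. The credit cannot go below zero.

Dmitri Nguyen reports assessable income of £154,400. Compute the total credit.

Heating Assistance Credit: £154,400 is £5,200 into a £20,000 phase-out range, leaving 14,800/20,000 of the credit: £9,250 × 14,800/20,000 = £6,845.
First-Time Homebuyer Credit: income exceeds £100,800 by £53,600, which is 14 full-or-partial £4,000 increments; reduction = 14 × £15 = £210, leaving £510.
Total: £6,845 + £510 = £7,355.

£7,355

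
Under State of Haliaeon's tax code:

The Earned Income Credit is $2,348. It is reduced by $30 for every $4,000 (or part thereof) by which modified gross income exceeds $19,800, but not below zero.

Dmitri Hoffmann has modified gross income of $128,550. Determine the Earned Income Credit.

$1,508

Earned Income Credit: income exceeds $19,800 by $108,750, which is 28 full-or-partial $4,000 increments; reduction = 28 × $30 = $840, leaving $1,508.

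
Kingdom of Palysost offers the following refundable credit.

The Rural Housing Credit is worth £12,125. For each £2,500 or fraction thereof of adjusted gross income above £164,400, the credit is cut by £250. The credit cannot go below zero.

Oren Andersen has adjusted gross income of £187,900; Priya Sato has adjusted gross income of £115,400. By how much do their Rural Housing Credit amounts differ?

Oren (£187,900): Rural Housing Credit: income exceeds £164,400 by £23,500, which is 10 full-or-partial £2,500 increments; reduction = 10 × £250 = £2,500, leaving £9,625.
Priya (£115,400): Rural Housing Credit: £115,400 is at or below the £164,400 threshold, so the full £12,125 applies.
Difference: |£9,625 − £12,125| = £2,500.

£2,500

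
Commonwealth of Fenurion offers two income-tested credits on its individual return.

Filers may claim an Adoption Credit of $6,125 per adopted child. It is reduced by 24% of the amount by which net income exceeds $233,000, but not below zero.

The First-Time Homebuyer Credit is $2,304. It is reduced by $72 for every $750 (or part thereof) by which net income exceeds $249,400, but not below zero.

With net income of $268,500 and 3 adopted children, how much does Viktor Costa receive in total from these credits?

Adoption Credit: base = 3 × $6,125 = $18,375. 24% of the $35,500 excess over $233,000 is $8,520; credit = $18,375 − $8,520 = $9,855.
First-Time Homebuyer Credit: income exceeds $249,400 by $19,100, which is 26 full-or-partial $750 increments; reduction = 26 × $72 = $1,872, leaving $432.
Total: $9,855 + $432 = $10,287.

$10,287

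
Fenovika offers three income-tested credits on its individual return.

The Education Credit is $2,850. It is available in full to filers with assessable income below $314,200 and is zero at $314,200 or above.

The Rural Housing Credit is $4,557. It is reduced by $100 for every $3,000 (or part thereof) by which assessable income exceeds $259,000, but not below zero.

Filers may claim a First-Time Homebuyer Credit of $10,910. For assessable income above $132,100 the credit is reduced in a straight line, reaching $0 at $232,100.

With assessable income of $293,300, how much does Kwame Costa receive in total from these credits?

Education Credit: $293,300 is below the $314,200 cutoff, so the full $2,850 applies.
Rural Housing Credit: income exceeds $259,000 by $34,300, which is 12 full-or-partial $3,000 increments; reduction = 12 × $100 = $1,200, leaving $3,357.
First-Time Homebuyer Credit: $293,300 is at or above $232,100, so the credit is $0.
Total: $2,850 + $3,357 + $0 = $6,207.

$6,207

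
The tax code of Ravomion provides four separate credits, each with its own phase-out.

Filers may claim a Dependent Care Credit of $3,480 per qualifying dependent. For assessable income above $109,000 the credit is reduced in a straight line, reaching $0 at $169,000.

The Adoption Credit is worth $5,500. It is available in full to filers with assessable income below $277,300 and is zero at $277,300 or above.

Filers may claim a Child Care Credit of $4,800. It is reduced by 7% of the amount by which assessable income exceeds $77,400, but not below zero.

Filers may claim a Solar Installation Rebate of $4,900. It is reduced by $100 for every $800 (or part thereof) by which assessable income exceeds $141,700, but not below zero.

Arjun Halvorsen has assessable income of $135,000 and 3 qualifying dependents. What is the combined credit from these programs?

Dependent Care Credit: base = 3 × $3,480 = $10,440. $135,000 is $26,000 into a $60,000 phase-out range, leaving 34,000/60,000 of the credit: $10,440 × 34,000/60,000 = $5,916.
Adoption Credit: $135,000 is below the $277,300 cutoff, so the full $5,500 applies.
Child Care Credit: 7% of the $57,600 excess over $77,400 is $4,032; credit = $4,800 − $4,032 = $768.
Solar Installation Rebate: $135,000 is at or below the $141,700 threshold, so the full $4,900 applies.
Total: $5,916 + $5,500 + $768 + $4,900 = $17,084.

$17,084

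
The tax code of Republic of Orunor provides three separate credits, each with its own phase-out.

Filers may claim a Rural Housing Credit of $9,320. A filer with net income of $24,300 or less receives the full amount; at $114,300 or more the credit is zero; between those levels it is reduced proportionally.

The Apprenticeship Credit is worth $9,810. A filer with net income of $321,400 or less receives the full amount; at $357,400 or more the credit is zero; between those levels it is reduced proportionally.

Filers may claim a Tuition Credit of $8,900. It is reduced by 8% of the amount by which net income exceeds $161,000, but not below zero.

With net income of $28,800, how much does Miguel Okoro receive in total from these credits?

$27,564

Rural Housing Credit: $28,800 is $4,500 into a $90,000 phase-out range, leaving 85,500/90,000 of the credit: $9,320 × 85,500/90,000 = $8,854.
Apprenticeship Credit: $28,800 is at or below the $321,400 threshold, so the full $9,810 applies.
Tuition Credit: $28,800 is at or below the $161,000 threshold, so the full $8,900 applies.
Total: $8,854 + $9,810 + $8,900 = $27,564.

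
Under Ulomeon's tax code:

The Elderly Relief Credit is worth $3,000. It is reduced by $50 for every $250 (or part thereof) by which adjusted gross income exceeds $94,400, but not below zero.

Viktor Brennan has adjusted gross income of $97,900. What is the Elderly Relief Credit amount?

$2,300

Elderly Relief Credit: income exceeds $94,400 by $3,500, which is 14 full-or-partial $250 increments; reduction = 14 × $50 = $700, leaving $2,300.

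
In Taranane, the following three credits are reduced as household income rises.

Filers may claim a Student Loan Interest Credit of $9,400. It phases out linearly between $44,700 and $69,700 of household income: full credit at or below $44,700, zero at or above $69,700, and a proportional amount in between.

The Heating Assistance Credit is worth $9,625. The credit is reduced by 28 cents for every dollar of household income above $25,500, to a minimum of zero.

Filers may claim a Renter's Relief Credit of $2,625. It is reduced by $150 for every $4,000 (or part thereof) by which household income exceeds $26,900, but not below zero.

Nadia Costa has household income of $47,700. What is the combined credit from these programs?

$13,406

Student Loan Interest Credit: $47,700 is $3,000 into a $25,000 phase-out range, leaving 22,000/25,000 of the credit: $9,400 × 22,000/25,000 = $8,272.
Heating Assistance Credit: 28% of the $22,200 excess over $25,500 is $6,216; credit = $9,625 − $6,216 = $3,409.
Renter's Relief Credit: income exceeds $26,900 by $20,800, which is 6 full-or-partial $4,000 increments; reduction = 6 × $150 = $900, leaving $1,725.
Total: $8,272 + $3,409 + $1,725 = $13,406.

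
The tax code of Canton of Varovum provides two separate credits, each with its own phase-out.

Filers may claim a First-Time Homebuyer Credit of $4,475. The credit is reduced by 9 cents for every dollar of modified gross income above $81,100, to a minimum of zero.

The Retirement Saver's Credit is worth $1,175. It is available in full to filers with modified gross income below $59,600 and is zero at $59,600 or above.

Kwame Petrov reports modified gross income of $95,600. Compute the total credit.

$3,170

First-Time Homebuyer Credit: 9% of the $14,500 excess over $81,100 is $1,305; credit = $4,475 − $1,305 = $3,170.
Retirement Saver's Credit: $95,600 meets or exceeds the $59,600 cutoff, so the credit is $0.
Total: $3,170 + $0 = $3,170.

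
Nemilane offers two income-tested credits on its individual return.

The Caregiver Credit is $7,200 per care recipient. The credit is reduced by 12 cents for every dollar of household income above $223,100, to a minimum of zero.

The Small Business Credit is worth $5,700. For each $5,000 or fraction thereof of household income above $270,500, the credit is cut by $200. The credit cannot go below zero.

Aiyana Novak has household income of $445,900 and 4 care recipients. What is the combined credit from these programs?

Caregiver Credit: base = 4 × $7,200 = $28,800. 12% of the $222,800 excess over $223,100 is $26,736; credit = $28,800 − $26,736 = $2,064.
Small Business Credit: income exceeds $270,500 by $175,400 → 36 increments × $200 = $7,200 ≥ base, so the credit is $0.
Total: $2,064 + $0 = $2,064.

$2,064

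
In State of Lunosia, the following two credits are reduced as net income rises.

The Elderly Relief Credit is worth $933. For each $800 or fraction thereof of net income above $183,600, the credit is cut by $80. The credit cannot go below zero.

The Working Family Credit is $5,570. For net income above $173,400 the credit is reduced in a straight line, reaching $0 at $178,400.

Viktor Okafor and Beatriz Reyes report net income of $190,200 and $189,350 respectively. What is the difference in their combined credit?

Viktor ($190,200): Elderly Relief Credit: income exceeds $183,600 by $6,600, which is 9 full-or-partial $800 increments; reduction = 9 × $80 = $720, leaving $213. Working Family Credit: $190,200 is at or above $178,400, so the credit is $0. total $213 + $0 = $213
Beatriz ($189,350): Elderly Relief Credit: income exceeds $183,600 by $5,750, which is 8 full-or-partial $800 increments; reduction = 8 × $80 = $640, leaving $293. Working Family Credit: $189,350 is at or above $178,400, so the credit is $0. total $293 + $0 = $293
Difference: |$213 − $293| = $80.

$80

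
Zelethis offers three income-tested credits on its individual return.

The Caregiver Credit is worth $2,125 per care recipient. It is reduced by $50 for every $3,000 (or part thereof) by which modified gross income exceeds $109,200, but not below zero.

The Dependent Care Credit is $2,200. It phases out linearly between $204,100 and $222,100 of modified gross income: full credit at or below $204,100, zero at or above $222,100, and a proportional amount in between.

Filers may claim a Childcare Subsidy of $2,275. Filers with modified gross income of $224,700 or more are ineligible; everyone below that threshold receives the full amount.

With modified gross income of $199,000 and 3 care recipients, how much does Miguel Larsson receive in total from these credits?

Caregiver Credit: base = 3 × $2,125 = $6,375. income exceeds $109,200 by $89,800, which is 30 full-or-partial $3,000 increments; reduction = 30 × $50 = $1,500, leaving $4,875.
Dependent Care Credit: $199,000 is at or below the $204,100 threshold, so the full $2,200 applies.
Childcare Subsidy: $199,000 is below the $224,700 cutoff, so the full $2,275 applies.
Total: $4,875 + $2,200 + $2,275 = $9,350.

$9,350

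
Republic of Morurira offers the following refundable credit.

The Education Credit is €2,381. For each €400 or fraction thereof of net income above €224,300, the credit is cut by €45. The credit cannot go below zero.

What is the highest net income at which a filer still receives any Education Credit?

After 52 increments the reduction is 52 × €45 = €2,340, leaving €41; one more increment wipes it out. Increment 52 ends at excess 52 × €400 = €20,800, so the highest qualifying income is €224,300 + €20,800 = €245,100.

€245,100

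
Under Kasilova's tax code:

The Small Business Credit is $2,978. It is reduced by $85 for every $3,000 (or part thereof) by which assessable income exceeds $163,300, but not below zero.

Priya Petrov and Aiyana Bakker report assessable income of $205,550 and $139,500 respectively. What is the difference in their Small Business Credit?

$1,275

Priya ($205,550): Small Business Credit: income exceeds $163,300 by $42,250, which is 15 full-or-partial $3,000 increments; reduction = 15 × $85 = $1,275, leaving $1,703.
Aiyana ($139,500): Small Business Credit: $139,500 is at or below the $163,300 threshold, so the full $2,978 applies.
Difference: |$1,703 − $2,978| = $1,275.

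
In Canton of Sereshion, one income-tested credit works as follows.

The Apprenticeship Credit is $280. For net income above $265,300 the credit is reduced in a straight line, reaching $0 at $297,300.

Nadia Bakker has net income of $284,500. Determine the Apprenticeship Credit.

$112

Apprenticeship Credit: $284,500 is $19,200 into a $32,000 phase-out range, leaving 12,800/32,000 of the credit: $280 × 12,800/32,000 = $112.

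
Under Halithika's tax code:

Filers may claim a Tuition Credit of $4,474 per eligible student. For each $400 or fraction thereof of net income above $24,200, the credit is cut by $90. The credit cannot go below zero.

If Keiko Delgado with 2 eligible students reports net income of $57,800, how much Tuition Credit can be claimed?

Tuition Credit: base = 2 × $4,474 = $8,948. income exceeds $24,200 by $33,600, which is 84 full-or-partial $400 increments; reduction = 84 × $90 = $7,560, leaving $1,388.

$1,388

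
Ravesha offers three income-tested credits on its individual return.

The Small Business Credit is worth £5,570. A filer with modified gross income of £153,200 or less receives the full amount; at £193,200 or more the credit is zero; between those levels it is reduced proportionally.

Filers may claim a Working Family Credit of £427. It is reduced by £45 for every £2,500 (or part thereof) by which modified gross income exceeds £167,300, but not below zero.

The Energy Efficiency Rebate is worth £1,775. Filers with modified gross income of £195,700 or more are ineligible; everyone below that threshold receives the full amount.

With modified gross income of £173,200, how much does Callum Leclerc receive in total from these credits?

£4,852

Small Business Credit: £173,200 is £20,000 into a £40,000 phase-out range, leaving 20,000/40,000 of the credit: £5,570 × 20,000/40,000 = £2,785.
Working Family Credit: income exceeds £167,300 by £5,900, which is 3 full-or-partial £2,500 increments; reduction = 3 × £45 = £135, leaving £292.
Energy Efficiency Rebate: £173,200 is below the £195,700 cutoff, so the full £1,775 applies.
Total: £2,785 + £292 + £1,775 = £4,852.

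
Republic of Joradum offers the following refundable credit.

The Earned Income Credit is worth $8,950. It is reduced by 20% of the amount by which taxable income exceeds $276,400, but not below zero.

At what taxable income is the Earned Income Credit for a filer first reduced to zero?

$321,150

The credit falls by 20% of each dollar above $276,400, so it reaches zero when the excess is $8,950 / 20% = $44,750: income = $276,400 + $44,750 = $321,150.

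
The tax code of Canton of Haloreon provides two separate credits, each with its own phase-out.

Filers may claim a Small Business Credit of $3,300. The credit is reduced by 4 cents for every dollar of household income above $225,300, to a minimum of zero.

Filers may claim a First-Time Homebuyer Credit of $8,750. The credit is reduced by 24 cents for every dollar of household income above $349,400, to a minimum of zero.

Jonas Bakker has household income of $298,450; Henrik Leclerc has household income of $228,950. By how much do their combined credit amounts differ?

Jonas ($298,450): Small Business Credit: 4% of the $73,150 excess over $225,300 is $2,926; credit = $3,300 − $2,926 = $374. First-Time Homebuyer Credit: $298,450 is at or below the $349,400 threshold, so the full $8,750 applies. total $374 + $8,750 = $9,124
Henrik ($228,950): Small Business Credit: 4% of the $3,650 excess over $225,300 is $146; credit = $3,300 − $146 = $3,154. First-Time Homebuyer Credit: $228,950 is at or below the $349,400 threshold, so the full $8,750 applies. total $3,154 + $8,750 = $11,904
Difference: |$9,124 − $11,904| = $2,780.

$2,780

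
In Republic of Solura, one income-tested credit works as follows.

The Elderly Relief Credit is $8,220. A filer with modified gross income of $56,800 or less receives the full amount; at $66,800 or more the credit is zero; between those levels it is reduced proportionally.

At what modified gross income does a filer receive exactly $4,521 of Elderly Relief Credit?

$61,300

$4,521 is 4,521/8,220 of the full $8,220, so 3,699/8,220 of the $10,000 range has been used: income = $56,800 + $10,000 × 3,699/8,220 = $61,300.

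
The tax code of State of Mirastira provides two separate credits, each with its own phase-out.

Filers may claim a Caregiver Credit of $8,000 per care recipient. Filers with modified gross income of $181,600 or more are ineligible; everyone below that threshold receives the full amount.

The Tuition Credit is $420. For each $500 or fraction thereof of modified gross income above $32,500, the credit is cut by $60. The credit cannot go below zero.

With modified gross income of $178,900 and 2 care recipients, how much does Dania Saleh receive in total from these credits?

$16,000

Caregiver Credit: base = 2 × $8,000 = $16,000. $178,900 is below the $181,600 cutoff, so the full $16,000 applies.
Tuition Credit: income exceeds $32,500 by $146,400 → 293 increments × $60 = $17,580 ≥ base, so the credit is $0.
Total: $16,000 + $0 = $16,000.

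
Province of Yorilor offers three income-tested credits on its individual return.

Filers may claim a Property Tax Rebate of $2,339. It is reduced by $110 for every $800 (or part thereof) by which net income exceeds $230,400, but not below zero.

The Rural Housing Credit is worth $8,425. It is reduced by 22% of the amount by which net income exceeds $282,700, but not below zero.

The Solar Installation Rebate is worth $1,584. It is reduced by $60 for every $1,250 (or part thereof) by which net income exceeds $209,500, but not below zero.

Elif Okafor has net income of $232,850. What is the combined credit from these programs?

Property Tax Rebate: income exceeds $230,400 by $2,450, which is 4 full-or-partial $800 increments; reduction = 4 × $110 = $440, leaving $1,899.
Rural Housing Credit: $232,850 is at or below the $282,700 threshold, so the full $8,425 applies.
Solar Installation Rebate: income exceeds $209,500 by $23,350, which is 19 full-or-partial $1,250 increments; reduction = 19 × $60 = $1,140, leaving $444.
Total: $1,899 + $8,425 + $444 = $10,768.

$10,768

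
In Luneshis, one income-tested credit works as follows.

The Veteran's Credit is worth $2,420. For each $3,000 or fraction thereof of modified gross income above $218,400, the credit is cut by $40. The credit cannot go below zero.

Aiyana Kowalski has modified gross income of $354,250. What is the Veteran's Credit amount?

Veteran's Credit: income exceeds $218,400 by $135,850, which is 46 full-or-partial $3,000 increments; reduction = 46 × $40 = $1,840, leaving $580.

$580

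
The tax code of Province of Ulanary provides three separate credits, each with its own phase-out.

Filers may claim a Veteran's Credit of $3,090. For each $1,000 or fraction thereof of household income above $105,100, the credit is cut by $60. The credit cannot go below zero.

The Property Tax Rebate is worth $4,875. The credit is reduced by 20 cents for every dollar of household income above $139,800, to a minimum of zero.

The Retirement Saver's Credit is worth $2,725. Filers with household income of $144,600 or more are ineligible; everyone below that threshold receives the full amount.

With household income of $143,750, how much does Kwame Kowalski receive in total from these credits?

$7,560

Veteran's Credit: income exceeds $105,100 by $38,650, which is 39 full-or-partial $1,000 increments; reduction = 39 × $60 = $2,340, leaving $750.
Property Tax Rebate: 20% of the $3,950 excess over $139,800 is $790; credit = $4,875 − $790 = $4,085.
Retirement Saver's Credit: $143,750 is below the $144,600 cutoff, so the full $2,725 applies.
Total: $750 + $4,085 + $2,725 = $7,560.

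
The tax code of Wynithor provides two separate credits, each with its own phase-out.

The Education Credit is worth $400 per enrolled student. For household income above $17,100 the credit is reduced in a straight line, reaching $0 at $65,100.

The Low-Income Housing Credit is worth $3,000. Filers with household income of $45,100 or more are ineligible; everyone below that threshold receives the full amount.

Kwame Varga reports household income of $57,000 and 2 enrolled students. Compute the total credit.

$135

Education Credit: base = 2 × $400 = $800. $57,000 is $39,900 into a $48,000 phase-out range, leaving 8,100/48,000 of the credit: $800 × 8,100/48,000 = $135.
Low-Income Housing Credit: $57,000 meets or exceeds the $45,100 cutoff, so the credit is $0.
Total: $135 + $0 = $135.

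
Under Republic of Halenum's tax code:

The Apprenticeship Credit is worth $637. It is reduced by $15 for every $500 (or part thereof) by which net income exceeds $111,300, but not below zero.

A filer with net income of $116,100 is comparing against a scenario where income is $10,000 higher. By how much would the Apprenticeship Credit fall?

$300

At $116,100 — income exceeds $111,300 by $4,800, which is 10 full-or-partial $500 increments; reduction = 10 × $15 = $150, leaving $487.
At $126,100 — income exceeds $111,300 by $14,800, which is 30 full-or-partial $500 increments; reduction = 30 × $15 = $450, leaving $187.
Lost: $487 − $187 = $300.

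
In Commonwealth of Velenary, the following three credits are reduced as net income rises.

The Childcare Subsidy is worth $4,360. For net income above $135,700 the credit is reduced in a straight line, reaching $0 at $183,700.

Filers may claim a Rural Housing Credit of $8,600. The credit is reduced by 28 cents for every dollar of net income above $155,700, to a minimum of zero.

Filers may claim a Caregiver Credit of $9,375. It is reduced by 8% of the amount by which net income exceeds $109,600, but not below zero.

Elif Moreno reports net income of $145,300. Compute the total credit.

Childcare Subsidy: $145,300 is $9,600 into a $48,000 phase-out range, leaving 38,400/48,000 of the credit: $4,360 × 38,400/48,000 = $3,488.
Rural Housing Credit: $145,300 is at or below the $155,700 threshold, so the full $8,600 applies.
Caregiver Credit: 8% of the $35,700 excess over $109,600 is $2,856; credit = $9,375 − $2,856 = $6,519.
Total: $3,488 + $8,600 + $6,519 = $18,607.

$18,607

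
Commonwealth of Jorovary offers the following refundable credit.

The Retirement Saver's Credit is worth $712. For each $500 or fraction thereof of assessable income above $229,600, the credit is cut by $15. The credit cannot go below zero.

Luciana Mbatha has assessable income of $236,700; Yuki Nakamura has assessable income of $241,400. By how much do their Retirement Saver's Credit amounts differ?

Luciana ($236,700): Retirement Saver's Credit: income exceeds $229,600 by $7,100, which is 15 full-or-partial $500 increments; reduction = 15 × $15 = $225, leaving $487.
Yuki ($241,400): Retirement Saver's Credit: income exceeds $229,600 by $11,800, which is 24 full-or-partial $500 increments; reduction = 24 × $15 = $360, leaving $352.
Difference: |$487 − $352| = $135.

$135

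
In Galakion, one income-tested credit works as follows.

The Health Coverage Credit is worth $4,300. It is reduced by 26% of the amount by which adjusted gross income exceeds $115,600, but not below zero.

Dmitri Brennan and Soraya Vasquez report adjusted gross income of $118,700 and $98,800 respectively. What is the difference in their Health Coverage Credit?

Dmitri ($118,700): Health Coverage Credit: 26% of the $3,100 excess over $115,600 is $806; credit = $4,300 − $806 = $3,494.
Soraya ($98,800): Health Coverage Credit: $98,800 is at or below the $115,600 threshold, so the full $4,300 applies.
Difference: |$3,494 − $4,300| = $806.

$806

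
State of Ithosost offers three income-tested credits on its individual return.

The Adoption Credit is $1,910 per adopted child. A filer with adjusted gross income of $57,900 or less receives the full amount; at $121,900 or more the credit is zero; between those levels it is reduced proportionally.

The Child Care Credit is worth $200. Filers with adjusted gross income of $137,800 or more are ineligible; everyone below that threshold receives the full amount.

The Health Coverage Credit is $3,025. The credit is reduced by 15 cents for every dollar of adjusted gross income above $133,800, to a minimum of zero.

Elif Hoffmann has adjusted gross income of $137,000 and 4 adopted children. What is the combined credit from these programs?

Adoption Credit: base = 4 × $1,910 = $7,640. $137,000 is at or above $121,900, so the credit is $0.
Child Care Credit: $137,000 is below the $137,800 cutoff, so the full $200 applies.
Health Coverage Credit: 15% of the $3,200 excess over $133,800 is $480; credit = $3,025 − $480 = $2,545.
Total: $0 + $200 + $2,545 = $2,745.

$2,745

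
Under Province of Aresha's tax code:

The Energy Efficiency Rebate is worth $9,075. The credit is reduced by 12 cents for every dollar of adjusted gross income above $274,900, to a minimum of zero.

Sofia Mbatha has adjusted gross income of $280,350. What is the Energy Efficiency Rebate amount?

$8,421

Energy Efficiency Rebate: 12% of the $5,450 excess over $274,900 is $654; credit = $9,075 − $654 = $8,421.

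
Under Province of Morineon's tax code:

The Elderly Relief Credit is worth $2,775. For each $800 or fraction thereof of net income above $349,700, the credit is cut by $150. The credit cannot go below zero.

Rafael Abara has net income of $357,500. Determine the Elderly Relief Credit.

Elderly Relief Credit: income exceeds $349,700 by $7,800, which is 10 full-or-partial $800 increments; reduction = 10 × $150 = $1,500, leaving $1,275.

$1,275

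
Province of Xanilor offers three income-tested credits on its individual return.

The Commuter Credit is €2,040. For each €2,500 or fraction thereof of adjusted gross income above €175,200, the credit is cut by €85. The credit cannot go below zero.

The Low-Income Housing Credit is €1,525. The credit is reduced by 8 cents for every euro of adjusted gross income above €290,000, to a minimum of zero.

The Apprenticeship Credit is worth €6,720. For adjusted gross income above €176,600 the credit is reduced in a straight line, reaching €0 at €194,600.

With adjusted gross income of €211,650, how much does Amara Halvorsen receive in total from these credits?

Commuter Credit: income exceeds €175,200 by €36,450, which is 15 full-or-partial €2,500 increments; reduction = 15 × €85 = €1,275, leaving €765.
Low-Income Housing Credit: €211,650 is at or below the €290,000 threshold, so the full €1,525 applies.
Apprenticeship Credit: €211,650 is at or above €194,600, so the credit is €0.
Total: €765 + €1,525 + €0 = €2,290.

€2,290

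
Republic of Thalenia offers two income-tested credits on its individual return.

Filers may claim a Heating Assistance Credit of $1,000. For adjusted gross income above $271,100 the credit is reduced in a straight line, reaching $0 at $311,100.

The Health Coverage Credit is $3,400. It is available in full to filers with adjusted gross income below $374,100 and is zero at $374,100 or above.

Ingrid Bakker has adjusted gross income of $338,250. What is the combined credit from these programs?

Heating Assistance Credit: $338,250 is at or above $311,100, so the credit is $0.
Health Coverage Credit: $338,250 is below the $374,100 cutoff, so the full $3,400 applies.
Total: $0 + $3,400 = $3,400.

$3,400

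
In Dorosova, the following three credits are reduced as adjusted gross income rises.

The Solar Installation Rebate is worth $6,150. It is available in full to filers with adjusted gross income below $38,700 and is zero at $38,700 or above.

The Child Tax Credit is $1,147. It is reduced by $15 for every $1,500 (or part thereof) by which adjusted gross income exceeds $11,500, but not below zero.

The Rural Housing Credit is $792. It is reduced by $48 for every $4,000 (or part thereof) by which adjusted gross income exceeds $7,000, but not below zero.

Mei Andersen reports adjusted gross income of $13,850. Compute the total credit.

Solar Installation Rebate: $13,850 is below the $38,700 cutoff, so the full $6,150 applies.
Child Tax Credit: income exceeds $11,500 by $2,350, which is 2 full-or-partial $1,500 increments; reduction = 2 × $15 = $30, leaving $1,117.
Rural Housing Credit: income exceeds $7,000 by $6,850, which is 2 full-or-partial $4,000 increments; reduction = 2 × $48 = $96, leaving $696.
Total: $6,150 + $1,117 + $696 = $7,963.

$7,963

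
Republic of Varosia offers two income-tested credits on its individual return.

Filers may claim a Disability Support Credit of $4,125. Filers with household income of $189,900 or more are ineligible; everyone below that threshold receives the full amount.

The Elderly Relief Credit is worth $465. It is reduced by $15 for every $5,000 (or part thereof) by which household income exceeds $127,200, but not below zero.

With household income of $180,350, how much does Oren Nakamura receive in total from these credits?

Disability Support Credit: $180,350 is below the $189,900 cutoff, so the full $4,125 applies.
Elderly Relief Credit: income exceeds $127,200 by $53,150, which is 11 full-or-partial $5,000 increments; reduction = 11 × $15 = $165, leaving $300.
Total: $4,125 + $300 = $4,425.

$4,425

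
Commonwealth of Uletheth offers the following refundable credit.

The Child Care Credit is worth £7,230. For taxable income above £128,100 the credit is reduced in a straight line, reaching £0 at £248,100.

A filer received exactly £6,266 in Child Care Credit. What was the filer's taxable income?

£144,100

£6,266 is 6,266/7,230 of the full £7,230, so 964/7,230 of the £120,000 range has been used: income = £128,100 + £120,000 × 964/7,230 = £144,100.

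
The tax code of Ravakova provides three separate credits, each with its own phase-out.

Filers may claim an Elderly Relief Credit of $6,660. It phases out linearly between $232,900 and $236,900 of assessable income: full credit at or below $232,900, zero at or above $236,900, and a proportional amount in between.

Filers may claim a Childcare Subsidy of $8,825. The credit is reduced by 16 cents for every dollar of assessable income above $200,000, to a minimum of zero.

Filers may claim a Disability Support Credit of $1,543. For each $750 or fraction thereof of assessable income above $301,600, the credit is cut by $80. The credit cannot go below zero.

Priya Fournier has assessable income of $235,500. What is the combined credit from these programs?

Elderly Relief Credit: $235,500 is $2,600 into a $4,000 phase-out range, leaving 1,400/4,000 of the credit: $6,660 × 1,400/4,000 = $2,331.
Childcare Subsidy: 16% of the $35,500 excess over $200,000 is $5,680; credit = $8,825 − $5,680 = $3,145.
Disability Support Credit: $235,500 is at or below the $301,600 threshold, so the full $1,543 applies.
Total: $2,331 + $3,145 + $1,543 = $7,019.

$7,019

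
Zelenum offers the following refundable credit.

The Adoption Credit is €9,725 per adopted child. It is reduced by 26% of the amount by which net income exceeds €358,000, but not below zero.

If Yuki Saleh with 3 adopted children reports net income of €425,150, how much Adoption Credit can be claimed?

Adoption Credit: base = 3 × €9,725 = €29,175. 26% of the €67,150 excess over €358,000 is €17,459; credit = €29,175 − €17,459 = €11,716.

€11,716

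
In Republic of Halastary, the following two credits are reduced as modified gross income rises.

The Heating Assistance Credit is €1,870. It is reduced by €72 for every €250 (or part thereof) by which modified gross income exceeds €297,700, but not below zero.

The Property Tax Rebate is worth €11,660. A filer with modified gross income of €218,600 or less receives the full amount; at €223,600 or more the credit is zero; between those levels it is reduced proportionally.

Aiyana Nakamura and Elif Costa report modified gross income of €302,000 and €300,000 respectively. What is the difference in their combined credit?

€576

Aiyana (€302,000): Heating Assistance Credit: income exceeds €297,700 by €4,300, which is 18 full-or-partial €250 increments; reduction = 18 × €72 = €1,296, leaving €574. Property Tax Rebate: €302,000 is at or above €223,600, so the credit is €0. total €574 + €0 = €574
Elif (€300,000): Heating Assistance Credit: income exceeds €297,700 by €2,300, which is 10 full-or-partial €250 increments; reduction = 10 × €72 = €720, leaving €1,150. Property Tax Rebate: €300,000 is at or above €223,600, so the credit is €0. total €1,150 + €0 = €1,150
Difference: |€574 − €1,150| = €576.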